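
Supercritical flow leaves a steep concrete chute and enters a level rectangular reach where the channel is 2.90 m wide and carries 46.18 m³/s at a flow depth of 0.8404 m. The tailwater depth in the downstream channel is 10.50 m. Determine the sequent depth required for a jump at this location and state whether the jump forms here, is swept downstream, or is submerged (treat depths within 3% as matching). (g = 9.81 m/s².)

q = Q/b = 46.18/2.90 = 15.92 m²/s; V₁ = q/y₁ = 18.95 m/s. Fr₁ = V₁/√(g·y₁) = 6.599.
From the momentum equation for a rectangular channel, y₂/y₁ = ½[√(1 + 8Fr₁²) − 1] = ½[√349.40 − 1] = 8.846.
y₂ = 8.846 × 0.8404 = 7.434 m.
Tailwater y_tw = 10.50 m: y_tw > y₂, so the jump is submerged.

y₂ = 7.434 m; the jump is submerged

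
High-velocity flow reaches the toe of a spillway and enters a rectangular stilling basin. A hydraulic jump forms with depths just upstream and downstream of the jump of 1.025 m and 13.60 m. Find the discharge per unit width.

For a rectangular channel the momentum equation gives q² = ½·g·y₁·y₂·(y₁ + y₂) = ½×9.81×1.025×13.60×14.62 = 1000.0.
q = √1000.0 = 31.62 m²/s.

q = 31.62 m²/s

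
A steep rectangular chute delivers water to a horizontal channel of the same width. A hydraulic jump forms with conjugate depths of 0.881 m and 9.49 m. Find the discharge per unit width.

q = 20.6 m²/s

For a rectangular channel the momentum equation gives q² = ½·g·y₁·y₂·(y₁ + y₂) = ½×9.81×0.881×9.49×10.4 = 425.
q = √425 = 20.6 m²/s.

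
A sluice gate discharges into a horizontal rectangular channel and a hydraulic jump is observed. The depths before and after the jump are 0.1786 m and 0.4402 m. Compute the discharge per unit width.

For a rectangular channel the momentum equation gives q² = ½·g·y₁·y₂·(y₁ + y₂) = ½×9.81×0.1786×0.4402×0.6188 = 0.2386.
q = √0.2386 = 0.4885 m²/s.

q = 0.4885 m²/s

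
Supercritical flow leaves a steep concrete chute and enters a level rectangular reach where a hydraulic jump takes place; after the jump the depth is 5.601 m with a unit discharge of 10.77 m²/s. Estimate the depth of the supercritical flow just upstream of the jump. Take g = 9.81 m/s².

y₁ = 0.6730 m

V₂ = q/y₂ = 10.77/5.601 = 1.923 m/s; Fr₂ = V₂/√(g·y₂) = 0.2594.
Applying the sequent-depth relation in reverse, y₁/y₂ = ½[√(1 + 8Fr₂²) − 1] = ½[√1.5383 − 1] = 0.1201.
y₁ = 0.1201 × 5.601 = 0.6730 m.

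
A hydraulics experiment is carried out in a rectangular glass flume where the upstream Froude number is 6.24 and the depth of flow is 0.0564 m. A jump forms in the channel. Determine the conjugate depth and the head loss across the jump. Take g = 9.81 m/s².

y₂ = 0.470 m; ΔE = 0.668 m

Fr₁ = 6.24 (given).
Sequent-depth ratio: y₂/y₁ = ½[√(1 + 8Fr₁²) − 1] = ½[√312.5 − 1] = 8.34.
y₂ = 8.34 × 0.0564 = 0.470 m.
Head loss: ΔE = (y₂ − y₁)³/(4y₁y₂) = (0.470 − 0.0564)³/(4×0.0564×0.470) = 0.0709/0.106 = 0.668 m.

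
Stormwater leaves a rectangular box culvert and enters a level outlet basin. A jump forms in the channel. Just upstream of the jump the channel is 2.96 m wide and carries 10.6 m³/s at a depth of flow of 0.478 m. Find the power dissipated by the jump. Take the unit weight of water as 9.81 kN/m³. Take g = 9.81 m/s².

q = Q/b = 10.6/2.96 = 3.58 m²/s; V₁ = q/y₁ = 7.49 m/s. Fr₁ = V₁/√(g·y₁) = 3.46.
Bélanger equation: y₂/y₁ = ½[√(1 + 8Fr₁²) − 1] = ½[√96.76 − 1] = 4.42.
y₂ = 4.42 × 0.478 = 2.11 m.
V₂ = q/y₂ = 3.58/2.11 = 1.70 m/s. E₁ = y₁ + V₁²/2g = 3.34 m; E₂ = y₂ + V₂²/2g = 2.26 m. ΔE = E₁ − E₂ = 1.08 m.
P = γ·Q·ΔE = 9.81 × 10.6 × 1.08 = 112 kW.

P = 112 kW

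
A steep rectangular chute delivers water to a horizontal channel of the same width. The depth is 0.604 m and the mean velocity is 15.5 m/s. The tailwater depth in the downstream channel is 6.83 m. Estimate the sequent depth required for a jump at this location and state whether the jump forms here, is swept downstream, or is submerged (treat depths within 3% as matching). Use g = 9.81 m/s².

y₂ = 5.15 m; the jump is submerged

Fr₁ = V₁/√(g·y₁) = 15.5/√(9.81×0.604) = 6.37.
Sequent-depth ratio: y₂/y₁ = ½[√(1 + 8Fr₁²) − 1] = ½[√325.4 − 1] = 8.52.
y₂ = 8.52 × 0.604 = 5.15 m.
Tailwater y_tw = 6.83 m: y_tw > y₂, so the jump is submerged.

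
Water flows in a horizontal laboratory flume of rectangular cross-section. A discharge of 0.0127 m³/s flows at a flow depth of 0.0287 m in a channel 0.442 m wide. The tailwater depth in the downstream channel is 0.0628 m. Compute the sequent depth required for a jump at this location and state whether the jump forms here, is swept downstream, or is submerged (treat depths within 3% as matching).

y₂ = 0.0636 m; the jump forms here

q = Q/b = 0.0127/0.442 = 0.0287 m²/s; V₁ = q/y₁ = 1.00 m/s. Fr₁ = V₁/√(g·y₁) = 1.89.
Conjugate-depth relation: y₂/y₁ = ½[√(1 + 8Fr₁²) − 1] = ½[√29.48 − 1] = 2.21.
y₂ = 2.21 × 0.0287 = 0.0636 m.
Tailwater y_tw = 0.0628 m: y_tw ≈ y₂, so the jump forms here.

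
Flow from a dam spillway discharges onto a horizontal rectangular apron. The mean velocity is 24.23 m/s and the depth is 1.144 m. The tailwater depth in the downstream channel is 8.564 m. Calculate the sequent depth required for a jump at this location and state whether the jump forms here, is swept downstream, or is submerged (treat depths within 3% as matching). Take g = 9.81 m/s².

Fr₁ = V₁/√(g·y₁) = 24.23/√(9.81×1.144) = 7.233.
By Bélanger, y₂/y₁ = ½[√(1 + 8Fr₁²) − 1] = ½[√419.51 − 1] = 9.741.
y₂ = 9.741 × 1.144 = 11.14 m.
Tailwater y_tw = 8.564 m: y_tw < y₂, so the jump is swept downstream.

y₂ = 11.14 m; the jump is swept downstream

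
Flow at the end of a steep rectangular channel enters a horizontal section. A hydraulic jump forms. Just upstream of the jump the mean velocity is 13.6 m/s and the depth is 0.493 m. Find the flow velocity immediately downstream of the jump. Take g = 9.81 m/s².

V₂ = 1.65 m/s

Fr₁ = V₁/√(g·y₁) = 13.6/√(9.81×0.493) = 6.18.
Conjugate-depth relation: y₂/y₁ = ½[√(1 + 8Fr₁²) − 1] = ½[√307.0 − 1] = 8.26.
y₂ = 8.26 × 0.493 = 4.07 m.
q = V₁·y₁ = 13.6 × 0.493 = 6.70 m²/s.
V₂ = q/y₂ = 6.70/4.07 = 1.65 m/s.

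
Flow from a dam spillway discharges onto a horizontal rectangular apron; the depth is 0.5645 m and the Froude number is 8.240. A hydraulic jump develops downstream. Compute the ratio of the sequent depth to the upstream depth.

Fr₁ = 8.240 (given).
From the momentum equation for a rectangular channel, y₂/y₁ = ½[√(1 + 8Fr₁²) − 1] = ½[√544.18 − 1] = 11.16.

y₂/y₁ = 11.16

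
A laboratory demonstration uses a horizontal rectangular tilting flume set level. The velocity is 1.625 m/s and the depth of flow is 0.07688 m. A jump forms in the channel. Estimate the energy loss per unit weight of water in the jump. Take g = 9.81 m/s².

ΔE = 0.01488 m

Fr₁ = V₁/√(g·y₁) = 1.625/√(9.81×0.07688) = 1.871.
Sequent-depth ratio: y₂/y₁ = ½[√(1 + 8Fr₁²) − 1] = ½[√29.010 − 1] = 2.193.
y₂ = 2.193 × 0.07688 = 0.1686 m.
Head loss: ΔE = (y₂ − y₁)³/(4y₁y₂) = (0.1686 − 0.07688)³/(4×0.07688×0.1686) = 0.0007716/0.05185 = 0.01488 m.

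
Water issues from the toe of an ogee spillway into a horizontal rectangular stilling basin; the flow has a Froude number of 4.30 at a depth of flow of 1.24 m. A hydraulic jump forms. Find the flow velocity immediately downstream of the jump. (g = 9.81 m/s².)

V₂ = 2.68 m/s

Fr₁ = 4.30 (given).
Bélanger equation: y₂/y₁ = ½[√(1 + 8Fr₁²) − 1] = ½[√148.9 − 1] = 5.60.
y₂ = 5.60 × 1.24 = 6.95 m.
V₁ = Fr₁·√(g·y₁) = 4.30×√(9.81×1.24) = 15.0 m/s; q = V₁·y₁ = 18.6 m²/s.
V₂ = q/y₂ = 18.6/6.95 = 2.68 m/s.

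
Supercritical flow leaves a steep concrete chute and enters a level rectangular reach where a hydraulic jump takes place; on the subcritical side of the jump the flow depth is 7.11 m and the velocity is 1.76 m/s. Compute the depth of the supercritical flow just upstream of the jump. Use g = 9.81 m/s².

Fr₂ = V₂/√(g·y₂) = 1.76/√(9.81×7.11) = 0.211.
Since the conjugate-depth ratio holds either way, y₁/y₂ = ½[√(1 + 8Fr₂²) − 1] = ½[√1.355 − 1] = 0.0821.
y₁ = 0.0821 × 7.11 = 0.584 m.

y₁ = 0.584 m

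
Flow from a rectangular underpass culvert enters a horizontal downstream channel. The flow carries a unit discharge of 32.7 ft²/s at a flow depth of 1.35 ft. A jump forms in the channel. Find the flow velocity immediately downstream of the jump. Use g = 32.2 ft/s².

V₂ = 5.13 ft/s

V₁ = q/y₁ = 32.7/1.35 = 24.2 ft/s. Fr₁ = V₁/√(g·y₁) = 24.2/√(32.2×1.35) = 3.67.
From the momentum equation for a rectangular channel, y₂/y₁ = ½[√(1 + 8Fr₁²) − 1] = ½[√109.0 − 1] = 4.72.
y₂ = 4.72 × 1.35 = 6.37 ft.
V₂ = q/y₂ = 32.7/6.37 = 5.13 ft/s.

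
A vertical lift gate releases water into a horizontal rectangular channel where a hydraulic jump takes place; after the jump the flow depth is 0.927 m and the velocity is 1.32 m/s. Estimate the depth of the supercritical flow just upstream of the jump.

Fr₂ = V₂/√(g·y₂) = 1.32/√(9.81×0.927) = 0.438.
From the momentum equation (using Fr₂), y₁/y₂ = ½[√(1 + 8Fr₂²) − 1] = ½[√2.533 − 1] = 0.296.
y₁ = 0.296 × 0.927 = 0.274 m.

y₁ = 0.274 m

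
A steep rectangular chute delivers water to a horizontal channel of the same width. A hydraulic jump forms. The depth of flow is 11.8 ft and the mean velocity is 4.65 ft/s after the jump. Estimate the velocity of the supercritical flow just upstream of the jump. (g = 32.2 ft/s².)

Fr₂ = V₂/√(g·y₂) = 4.65/√(32.2×11.8) = 0.239.
Since the conjugate-depth ratio holds either way, y₁/y₂ = ½[√(1 + 8Fr₂²) − 1] = ½[√1.455 − 1] = 0.103.
y₁ = 0.103 × 11.8 = 1.22 ft.
V₁ = q/y₁ = 54.9/1.22 = 45.1 ft/s.

V₁ = 45.1 ft/s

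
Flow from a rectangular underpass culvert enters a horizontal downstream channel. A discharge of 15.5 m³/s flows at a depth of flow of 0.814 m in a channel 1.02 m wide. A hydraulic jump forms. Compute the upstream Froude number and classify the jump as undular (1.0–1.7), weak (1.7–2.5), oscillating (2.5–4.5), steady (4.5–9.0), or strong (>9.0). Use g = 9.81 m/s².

Fr₁ = 6.61; steady jump

q = Q/b = 15.5/1.02 = 15.2 m²/s; V₁ = q/y₁ = 18.7 m/s. Fr₁ = V₁/√(g·y₁) = 6.61.
Fr₁ = 6.61 lies in the steady range.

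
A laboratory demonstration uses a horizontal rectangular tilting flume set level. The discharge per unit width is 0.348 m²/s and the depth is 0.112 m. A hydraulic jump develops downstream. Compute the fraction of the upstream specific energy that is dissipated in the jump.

ΔE/E₁ = 0.251 (25.1%)

V₁ = q/y₁ = 0.348/0.112 = 3.11 m/s. Fr₁ = V₁/√(g·y₁) = 3.11/√(9.81×0.112) = 2.96.
Bélanger equation: y₂/y₁ = ½[√(1 + 8Fr₁²) − 1] = ½[√71.30 − 1] = 3.72.
y₂ = 3.72 × 0.112 = 0.417 m.
E₁ = y₁ + V₁²/2g = 0.604 m. ΔE = (y₂ − y₁)³/(4y₁y₂) = 0.152 m. ΔE/E₁ = 0.152/0.604 = 0.251.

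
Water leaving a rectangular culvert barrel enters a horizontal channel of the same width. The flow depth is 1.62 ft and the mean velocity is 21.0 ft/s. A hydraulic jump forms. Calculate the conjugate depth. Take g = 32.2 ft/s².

Fr₁ = V₁/√(g·y₁) = 21.0/√(32.2×1.62) = 2.91.
By Bélanger, y₂/y₁ = ½[√(1 + 8Fr₁²) − 1] = ½[√68.63 − 1] = 3.64.
y₂ = 3.64 × 1.62 = 5.90 ft.

y₂ = 5.90 ft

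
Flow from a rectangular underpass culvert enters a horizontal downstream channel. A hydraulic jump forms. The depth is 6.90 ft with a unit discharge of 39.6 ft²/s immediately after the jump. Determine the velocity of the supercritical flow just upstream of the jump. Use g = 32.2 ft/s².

V₂ = q/y₂ = 39.6/6.90 = 5.74 ft/s; Fr₂ = V₂/√(g·y₂) = 0.385.
The Bélanger relation is symmetric: y₁/y₂ = ½[√(1 + 8Fr₂²) − 1] = ½[√2.186 − 1] = 0.239.
y₁ = 0.239 × 6.90 = 1.65 ft.
V₁ = q/y₁ = 39.6/1.65 = 24.0 ft/s.

V₁ = 24.0 ft/s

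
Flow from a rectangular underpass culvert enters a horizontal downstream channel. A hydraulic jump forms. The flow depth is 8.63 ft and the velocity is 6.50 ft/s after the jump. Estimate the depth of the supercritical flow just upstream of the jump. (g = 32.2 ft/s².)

Fr₂ = V₂/√(g·y₂) = 6.50/√(32.2×8.63) = 0.390.
Since the conjugate-depth ratio holds either way, y₁/y₂ = ½[√(1 + 8Fr₂²) − 1] = ½[√2.216 − 1] = 0.244.
y₁ = 0.244 × 8.63 = 2.11 ft.

y₁ = 2.11 ft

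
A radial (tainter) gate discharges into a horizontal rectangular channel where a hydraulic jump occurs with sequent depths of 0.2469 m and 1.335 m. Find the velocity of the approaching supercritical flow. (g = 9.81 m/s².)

V₁ = 6.477 m/s

For a rectangular channel the momentum equation gives q² = ½·g·y₁·y₂·(y₁ + y₂) = ½×9.81×0.2469×1.335×1.582 = 2.558.
q = √2.558 = 1.599 m²/s.
V₁ = q/y₁ = 1.599/0.2469 = 6.477 m/s.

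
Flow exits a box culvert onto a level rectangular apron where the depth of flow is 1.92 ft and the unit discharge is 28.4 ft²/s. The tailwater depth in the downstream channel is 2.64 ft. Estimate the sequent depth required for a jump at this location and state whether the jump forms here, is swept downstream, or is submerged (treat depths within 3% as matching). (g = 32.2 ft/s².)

V₁ = q/y₁ = 28.4/1.92 = 14.8 ft/s. Fr₁ = V₁/√(g·y₁) = 14.8/√(32.2×1.92) = 1.88.
From the momentum equation for a rectangular channel, y₂/y₁ = ½[√(1 + 8Fr₁²) − 1] = ½[√29.31 − 1] = 2.21.
y₂ = 2.21 × 1.92 = 4.24 ft.
Tailwater y_tw = 2.64 ft: y_tw < y₂, so the jump is swept downstream.

y₂ = 4.24 ft; the jump is swept downstream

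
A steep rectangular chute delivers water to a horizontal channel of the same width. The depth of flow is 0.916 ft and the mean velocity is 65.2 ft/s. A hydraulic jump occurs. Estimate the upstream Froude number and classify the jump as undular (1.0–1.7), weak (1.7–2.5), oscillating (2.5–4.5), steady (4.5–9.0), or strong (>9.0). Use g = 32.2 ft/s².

Fr₁ = 12.0; strong jump

Fr₁ = V₁/√(g·y₁) = 65.2/√(32.2×0.916) = 12.0.
Fr₁ = 12.0 lies in the strong range.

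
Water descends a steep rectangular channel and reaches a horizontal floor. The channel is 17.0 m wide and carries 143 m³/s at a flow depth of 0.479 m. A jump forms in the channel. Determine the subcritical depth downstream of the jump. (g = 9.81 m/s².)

q = Q/b = 143/17.0 = 8.41 m²/s; V₁ = q/y₁ = 17.6 m/s. Fr₁ = V₁/√(g·y₁) = 8.10.
Bélanger equation: y₂/y₁ = ½[√(1 + 8Fr₁²) − 1] = ½[√526.0 − 1] = 11.0.
y₂ = 11.0 × 0.479 = 5.25 m.

y₂ = 5.25 m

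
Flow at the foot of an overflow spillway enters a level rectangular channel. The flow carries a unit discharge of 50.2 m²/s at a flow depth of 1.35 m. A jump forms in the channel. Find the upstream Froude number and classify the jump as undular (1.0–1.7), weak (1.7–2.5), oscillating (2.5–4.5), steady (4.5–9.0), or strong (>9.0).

V₁ = q/y₁ = 50.2/1.35 = 37.2 m/s. Fr₁ = V₁/√(g·y₁) = 37.2/√(9.81×1.35) = 10.2.
Fr₁ = 10.2 lies in the strong range.

Fr₁ = 10.2; strong jump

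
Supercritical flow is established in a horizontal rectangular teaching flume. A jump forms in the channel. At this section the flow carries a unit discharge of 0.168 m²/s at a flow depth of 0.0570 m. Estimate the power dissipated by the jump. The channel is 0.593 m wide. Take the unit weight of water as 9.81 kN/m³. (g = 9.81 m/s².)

P = 0.188 kW

V₁ = q/y₁ = 0.168/0.0570 = 2.95 m/s. Fr₁ = V₁/√(g·y₁) = 2.95/√(9.81×0.0570) = 3.94.
Sequent-depth ratio: y₂/y₁ = ½[√(1 + 8Fr₁²) − 1] = ½[√125.3 − 1] = 5.10.
y₂ = 5.10 × 0.0570 = 0.291 m.
Head loss: ΔE = (y₂ − y₁)³/(4y₁y₂) = (0.291 − 0.0570)³/(4×0.0570×0.291) = 0.0127/0.0662 = 0.192 m.
Q = q·b = 0.168 × 0.593 = 0.0996 m³/s. P = γ·Q·ΔE = 9.81 × 0.0996 × 0.192 = 0.188 kW.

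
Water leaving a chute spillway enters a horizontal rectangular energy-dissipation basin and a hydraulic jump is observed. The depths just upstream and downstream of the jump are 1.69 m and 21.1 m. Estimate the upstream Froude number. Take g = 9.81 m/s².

For a rectangular channel the momentum equation gives q² = ½·g·y₁·y₂·(y₁ + y₂) = ½×9.81×1.69×21.1×22.8 = 3986.
q = √3986 = 63.1 m²/s.
V₁ = q/y₁ = 37.4 m/s; Fr₁ = V₁/√(g·y₁) = 9.18.

Fr₁ = 9.18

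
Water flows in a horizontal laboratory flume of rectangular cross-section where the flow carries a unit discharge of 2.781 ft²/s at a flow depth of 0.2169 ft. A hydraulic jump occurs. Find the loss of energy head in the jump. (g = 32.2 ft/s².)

V₁ = q/y₁ = 2.781/0.2169 = 12.82 ft/s. Fr₁ = V₁/√(g·y₁) = 12.82/√(32.2×0.2169) = 4.852.
Conjugate-depth relation: y₂/y₁ = ½[√(1 + 8Fr₁²) − 1] = ½[√189.30 − 1] = 6.379.
y₂ = 6.379 × 0.2169 = 1.384 ft.
Head loss: ΔE = (y₂ − y₁)³/(4y₁y₂) = (1.384 − 0.2169)³/(4×0.2169×1.384) = 1.588/1.200 = 1.323 ft.

ΔE = 1.323 ft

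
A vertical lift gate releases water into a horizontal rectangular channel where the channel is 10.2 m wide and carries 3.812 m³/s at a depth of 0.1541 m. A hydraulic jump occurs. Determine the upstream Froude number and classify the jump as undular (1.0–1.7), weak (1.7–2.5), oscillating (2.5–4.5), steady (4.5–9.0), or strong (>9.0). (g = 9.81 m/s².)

q = Q/b = 3.812/10.2 = 0.3737 m²/s; V₁ = q/y₁ = 2.425 m/s. Fr₁ = V₁/√(g·y₁) = 1.972.
Fr₁ = 1.972 lies in the weak range.

Fr₁ = 1.972; weak jump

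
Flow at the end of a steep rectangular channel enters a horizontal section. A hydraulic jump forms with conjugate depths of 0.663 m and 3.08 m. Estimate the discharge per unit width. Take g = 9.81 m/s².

For a rectangular channel the momentum equation gives q² = ½·g·y₁·y₂·(y₁ + y₂) = ½×9.81×0.663×3.08×3.74 = 37.5.
q = √37.5 = 6.12 m²/s.

q = 6.12 m²/s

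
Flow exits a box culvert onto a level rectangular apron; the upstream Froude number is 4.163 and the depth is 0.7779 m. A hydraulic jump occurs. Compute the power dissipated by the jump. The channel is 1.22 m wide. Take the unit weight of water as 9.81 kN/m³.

Fr₁ = 4.163 (given).
From the momentum equation for a rectangular channel, y₂/y₁ = ½[√(1 + 8Fr₁²) − 1] = ½[√139.64 − 1] = 5.409.
y₂ = 5.409 × 0.7779 = 4.207 m.
Head loss: ΔE = (y₂ − y₁)³/(4y₁y₂) = (4.207 − 0.7779)³/(4×0.7779×4.207) = 40.33/13.09 = 3.081 m.
V₁ = Fr₁·√(g·y₁) = 4.163×√(9.81×0.7779) = 11.50 m/s; q = V₁·y₁ = 8.946 m²/s. Q = q·b = 8.946 × 1.22 = 10.91 m³/s. P = γ·Q·ΔE = 9.81 × 10.91 × 3.081 = 329.9 kW.

P = 329.9 kW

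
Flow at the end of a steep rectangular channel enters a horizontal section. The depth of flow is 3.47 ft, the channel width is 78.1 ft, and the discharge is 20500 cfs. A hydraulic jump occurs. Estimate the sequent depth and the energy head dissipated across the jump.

y₂ = 33.4 ft; ΔE = 57.9 ft

q = Q/b = 20500/78.1 = 262 ft²/s; V₁ = q/y₁ = 75.6 ft/s. Fr₁ = V₁/√(g·y₁) = 7.16.
Bélanger equation: y₂/y₁ = ½[√(1 + 8Fr₁²) − 1] = ½[√410.7 − 1] = 9.63.
y₂ = 9.63 × 3.47 = 33.4 ft.
Head loss: ΔE = (y₂ − y₁)³/(4y₁y₂) = (33.4 − 3.47)³/(4×3.47×33.4) = 26880/464 = 57.9 ft.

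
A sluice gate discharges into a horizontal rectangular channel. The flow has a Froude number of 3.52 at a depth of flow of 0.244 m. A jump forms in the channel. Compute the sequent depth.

Fr₁ = 3.52 (given).
By Bélanger, y₂/y₁ = ½[√(1 + 8Fr₁²) − 1] = ½[√100.1 − 1] = 4.50.
y₂ = 4.50 × 0.244 = 1.10 m.

y₂ = 1.10 m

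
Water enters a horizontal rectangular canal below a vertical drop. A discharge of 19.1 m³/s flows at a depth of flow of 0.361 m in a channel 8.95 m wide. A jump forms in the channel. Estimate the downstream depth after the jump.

y₂ = 1.43 m

q = Q/b = 19.1/8.95 = 2.13 m²/s; V₁ = q/y₁ = 5.91 m/s. Fr₁ = V₁/√(g·y₁) = 3.14.
Conjugate-depth relation: y₂/y₁ = ½[√(1 + 8Fr₁²) − 1] = ½[√79.94 − 1] = 3.97.
y₂ = 3.97 × 0.361 = 1.43 m.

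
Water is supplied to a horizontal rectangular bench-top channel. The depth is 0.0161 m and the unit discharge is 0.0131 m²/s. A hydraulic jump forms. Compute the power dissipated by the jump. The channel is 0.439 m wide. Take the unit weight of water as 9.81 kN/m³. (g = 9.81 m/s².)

V₁ = q/y₁ = 0.0131/0.0161 = 0.814 m/s. Fr₁ = V₁/√(g·y₁) = 0.814/√(9.81×0.0161) = 2.05.
From the momentum equation for a rectangular channel, y₂/y₁ = ½[√(1 + 8Fr₁²) − 1] = ½[√34.53 − 1] = 2.44.
y₂ = 2.44 × 0.0161 = 0.0393 m.
V₂ = q/y₂ = 0.0131/0.0393 = 0.334 m/s. E₁ = y₁ + V₁²/2g = 0.0498 m; E₂ = y₂ + V₂²/2g = 0.0449 m. ΔE = E₁ − E₂ = 0.00491 m.
Q = q·b = 0.0131 × 0.439 = 0.00575 m³/s. P = γ·Q·ΔE = 9.81 × 0.00575 × 0.00491 = 0.000277 kW.

P = 0.000277 kW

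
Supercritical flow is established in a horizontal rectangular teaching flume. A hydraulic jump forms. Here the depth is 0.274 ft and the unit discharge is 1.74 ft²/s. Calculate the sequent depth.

y₂ = 0.703 ft

V₁ = q/y₁ = 1.74/0.274 = 6.35 ft/s. Fr₁ = V₁/√(g·y₁) = 6.35/√(32.2×0.274) = 2.14.
Conjugate-depth relation: y₂/y₁ = ½[√(1 + 8Fr₁²) − 1] = ½[√37.57 − 1] = 2.56.
y₂ = 2.56 × 0.274 = 0.703 ft.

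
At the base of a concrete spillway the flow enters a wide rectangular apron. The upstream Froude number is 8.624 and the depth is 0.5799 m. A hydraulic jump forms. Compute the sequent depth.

Fr₁ = 8.624 (given).
Sequent-depth ratio: y₂/y₁ = ½[√(1 + 8Fr₁²) − 1] = ½[√595.99 − 1] = 11.71.
y₂ = 11.71 × 0.5799 = 6.789 m.

y₂ = 6.789 m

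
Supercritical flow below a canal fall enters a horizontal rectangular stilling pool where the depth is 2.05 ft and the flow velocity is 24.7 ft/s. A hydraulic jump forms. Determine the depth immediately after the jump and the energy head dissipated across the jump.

y₂ = 7.85 ft; ΔE = 3.03 ft

Fr₁ = V₁/√(g·y₁) = 24.7/√(32.2×2.05) = 3.04.
Sequent-depth ratio: y₂/y₁ = ½[√(1 + 8Fr₁²) − 1] = ½[√74.94 − 1] = 3.83.
y₂ = 3.83 × 2.05 = 7.85 ft.
Head loss: ΔE = (y₂ − y₁)³/(4y₁y₂) = (7.85 − 2.05)³/(4×2.05×7.85) = 195/64.4 = 3.03 ft.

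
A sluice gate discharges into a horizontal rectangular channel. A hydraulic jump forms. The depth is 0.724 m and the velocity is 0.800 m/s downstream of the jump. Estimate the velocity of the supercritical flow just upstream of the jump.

Fr₂ = V₂/√(g·y₂) = 0.800/√(9.81×0.724) = 0.300.
Applying the sequent-depth relation in reverse, y₁/y₂ = ½[√(1 + 8Fr₂²) − 1] = ½[√1.721 − 1] = 0.156.
y₁ = 0.156 × 0.724 = 0.113 m.
V₁ = q/y₁ = 0.579/0.113 = 5.13 m/s.

V₁ = 5.13 m/s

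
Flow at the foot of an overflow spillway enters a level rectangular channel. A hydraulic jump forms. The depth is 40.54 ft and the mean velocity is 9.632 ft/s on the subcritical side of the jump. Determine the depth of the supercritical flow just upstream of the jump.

y₁ = 5.117 ft

Fr₂ = V₂/√(g·y₂) = 9.632/√(32.2×40.54) = 0.2666.
From the momentum equation (using Fr₂), y₁/y₂ = ½[√(1 + 8Fr₂²) − 1] = ½[√1.5686 − 1] = 0.1262.
y₁ = 0.1262 × 40.54 = 5.117 ft.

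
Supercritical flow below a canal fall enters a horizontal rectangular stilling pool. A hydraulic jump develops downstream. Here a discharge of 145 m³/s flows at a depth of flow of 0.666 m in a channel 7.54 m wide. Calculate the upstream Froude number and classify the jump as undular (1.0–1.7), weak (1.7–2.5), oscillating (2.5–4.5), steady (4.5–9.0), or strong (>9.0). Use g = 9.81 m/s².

q = Q/b = 145/7.54 = 19.2 m²/s; V₁ = q/y₁ = 28.9 m/s. Fr₁ = V₁/√(g·y₁) = 11.3.
Fr₁ = 11.3 lies in the strong range.

Fr₁ = 11.3; strong jump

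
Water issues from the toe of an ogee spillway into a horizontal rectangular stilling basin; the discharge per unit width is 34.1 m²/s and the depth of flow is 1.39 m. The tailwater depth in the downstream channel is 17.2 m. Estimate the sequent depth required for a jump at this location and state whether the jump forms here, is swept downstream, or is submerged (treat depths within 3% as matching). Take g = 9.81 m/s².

y₂ = 12.4 m; the jump is submerged

V₁ = q/y₁ = 34.1/1.39 = 24.5 m/s. Fr₁ = V₁/√(g·y₁) = 24.5/√(9.81×1.39) = 6.64.
Sequent-depth ratio: y₂/y₁ = ½[√(1 + 8Fr₁²) − 1] = ½[√354.1 − 1] = 8.91.
y₂ = 8.91 × 1.39 = 12.4 m.
Tailwater y_tw = 17.2 m: y_tw > y₂, so the jump is submerged.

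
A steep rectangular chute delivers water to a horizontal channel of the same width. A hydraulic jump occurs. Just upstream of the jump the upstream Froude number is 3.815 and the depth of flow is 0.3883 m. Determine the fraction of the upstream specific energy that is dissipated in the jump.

ΔE/E₁ = 0.369 (36.9%)

Fr₁ = 3.815 (given).
By Bélanger, y₂/y₁ = ½[√(1 + 8Fr₁²) − 1] = ½[√117.43 − 1] = 4.918.
y₂ = 4.918 × 0.3883 = 1.910 m.
E₁ = y₁(1 + Fr₁²/2) = 0.3883×(1 + 3.815²/2) = 3.214 m. ΔE = (y₂ − y₁)³/(4y₁y₂) = 1.187 m. ΔE/E₁ = 1.187/3.214 = 0.369.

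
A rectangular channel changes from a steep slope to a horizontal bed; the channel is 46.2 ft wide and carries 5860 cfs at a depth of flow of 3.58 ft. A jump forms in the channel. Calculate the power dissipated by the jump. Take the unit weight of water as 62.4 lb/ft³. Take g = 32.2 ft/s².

P = 4621 hp

q = Q/b = 5860/46.2 = 127 ft²/s; V₁ = q/y₁ = 35.4 ft/s. Fr₁ = V₁/√(g·y₁) = 3.30.
Conjugate-depth relation: y₂/y₁ = ½[√(1 + 8Fr₁²) − 1] = ½[√88.12 − 1] = 4.19.
y₂ = 4.19 × 3.58 = 15.0 ft.
V₂ = q/y₂ = 127/15.0 = 8.45 ft/s. E₁ = y₁ + V₁²/2g = 23.1 ft; E₂ = y₂ + V₂²/2g = 16.1 ft. ΔE = E₁ − E₂ = 6.95 ft.
P = γ·Q·ΔE/550 = 62.4 × 5860 × 6.95 / 550 = 4621 hp.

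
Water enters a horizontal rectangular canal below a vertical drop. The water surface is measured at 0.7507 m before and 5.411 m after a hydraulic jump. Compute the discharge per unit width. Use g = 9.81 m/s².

q = 11.08 m²/s

For a rectangular channel the momentum equation gives q² = ½·g·y₁·y₂·(y₁ + y₂) = ½×9.81×0.7507×5.411×6.162 = 122.8.
q = √122.8 = 11.08 m²/s.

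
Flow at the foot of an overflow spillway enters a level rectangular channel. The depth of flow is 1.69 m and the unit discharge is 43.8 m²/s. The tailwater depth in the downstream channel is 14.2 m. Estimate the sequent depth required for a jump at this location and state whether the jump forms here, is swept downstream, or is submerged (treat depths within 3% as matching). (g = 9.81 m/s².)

y₂ = 14.4 m; the jump forms here

V₁ = q/y₁ = 43.8/1.69 = 25.9 m/s. Fr₁ = V₁/√(g·y₁) = 25.9/√(9.81×1.69) = 6.37.
From the momentum equation for a rectangular channel, y₂/y₁ = ½[√(1 + 8Fr₁²) − 1] = ½[√325.1 − 1] = 8.52.
y₂ = 8.52 × 1.69 = 14.4 m.
Tailwater y_tw = 14.2 m: y_tw ≈ y₂, so the jump forms here.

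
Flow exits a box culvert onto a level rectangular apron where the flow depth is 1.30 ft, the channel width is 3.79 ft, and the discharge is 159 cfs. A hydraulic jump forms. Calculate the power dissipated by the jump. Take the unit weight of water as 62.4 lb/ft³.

q = Q/b = 159/3.79 = 42.0 ft²/s; V₁ = q/y₁ = 32.3 ft/s. Fr₁ = V₁/√(g·y₁) = 4.99.
From the momentum equation for a rectangular channel, y₂/y₁ = ½[√(1 + 8Fr₁²) − 1] = ½[√200.0 − 1] = 6.57.
y₂ = 6.57 × 1.30 = 8.54 ft.
Head loss: ΔE = (y₂ − y₁)³/(4y₁y₂) = (8.54 − 1.30)³/(4×1.30×8.54) = 380/44.4 = 8.55 ft.
P = γ·Q·ΔE/550 = 62.4 × 159 × 8.55 / 550 = 154 hp.

P = 154 hp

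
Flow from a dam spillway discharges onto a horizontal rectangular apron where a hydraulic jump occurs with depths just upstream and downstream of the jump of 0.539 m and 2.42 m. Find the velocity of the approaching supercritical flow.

For a rectangular channel the momentum equation gives q² = ½·g·y₁·y₂·(y₁ + y₂) = ½×9.81×0.539×2.42×2.96 = 18.9.
q = √18.9 = 4.35 m²/s.
V₁ = q/y₁ = 4.35/0.539 = 8.07 m/s.

V₁ = 8.07 m/s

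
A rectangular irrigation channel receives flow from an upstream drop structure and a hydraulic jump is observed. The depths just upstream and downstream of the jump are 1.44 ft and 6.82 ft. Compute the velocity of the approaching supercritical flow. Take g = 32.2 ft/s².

For a rectangular channel the momentum equation gives q² = ½·g·y₁·y₂·(y₁ + y₂) = ½×32.2×1.44×6.82×8.26 = 1306.
q = √1306 = 36.1 ft²/s.
V₁ = q/y₁ = 36.1/1.44 = 25.1 ft/s.

V₁ = 25.1 ft/s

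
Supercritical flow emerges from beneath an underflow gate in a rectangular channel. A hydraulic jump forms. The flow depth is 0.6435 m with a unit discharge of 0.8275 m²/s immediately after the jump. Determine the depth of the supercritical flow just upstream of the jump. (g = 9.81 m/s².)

y₁ = 0.2443 m

V₂ = q/y₂ = 0.8275/0.6435 = 1.286 m/s; Fr₂ = V₂/√(g·y₂) = 0.5118.
Since the conjugate-depth ratio holds either way, y₁/y₂ = ½[√(1 + 8Fr₂²) − 1] = ½[√3.0956 − 1] = 0.3797.
y₁ = 0.3797 × 0.6435 = 0.2443 m.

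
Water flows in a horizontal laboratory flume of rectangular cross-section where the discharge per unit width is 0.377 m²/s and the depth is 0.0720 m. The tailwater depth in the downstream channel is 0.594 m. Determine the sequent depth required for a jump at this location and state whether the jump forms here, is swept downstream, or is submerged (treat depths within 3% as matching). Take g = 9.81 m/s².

V₁ = q/y₁ = 0.377/0.0720 = 5.24 m/s. Fr₁ = V₁/√(g·y₁) = 5.24/√(9.81×0.0720) = 6.23.
From the momentum equation for a rectangular channel, y₂/y₁ = ½[√(1 + 8Fr₁²) − 1] = ½[√311.5 − 1] = 8.33.
y₂ = 8.33 × 0.0720 = 0.599 m.
Tailwater y_tw = 0.594 m: y_tw ≈ y₂, so the jump forms here.

y₂ = 0.599 m; the jump forms here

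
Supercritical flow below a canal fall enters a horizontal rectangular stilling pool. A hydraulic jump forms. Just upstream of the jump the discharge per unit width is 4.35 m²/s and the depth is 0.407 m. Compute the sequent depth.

y₂ = 2.88 m

V₁ = q/y₁ = 4.35/0.407 = 10.7 m/s. Fr₁ = V₁/√(g·y₁) = 10.7/√(9.81×0.407) = 5.35.
From the momentum equation for a rectangular channel, y₂/y₁ = ½[√(1 + 8Fr₁²) − 1] = ½[√229.9 − 1] = 7.08.
y₂ = 7.08 × 0.407 = 2.88 m.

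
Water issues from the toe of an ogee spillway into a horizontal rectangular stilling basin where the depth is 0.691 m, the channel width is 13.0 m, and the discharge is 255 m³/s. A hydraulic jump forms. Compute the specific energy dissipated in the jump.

q = Q/b = 255/13.0 = 19.6 m²/s; V₁ = q/y₁ = 28.4 m/s. Fr₁ = V₁/√(g·y₁) = 10.9.
Sequent-depth ratio: y₂/y₁ = ½[√(1 + 8Fr₁²) − 1] = ½[√952.0 − 1] = 14.9.
y₂ = 14.9 × 0.691 = 10.3 m.
Head loss: ΔE = (y₂ − y₁)³/(4y₁y₂) = (10.3 − 0.691)³/(4×0.691×10.3) = 891/28.5 = 31.3 m.

ΔE = 31.3 m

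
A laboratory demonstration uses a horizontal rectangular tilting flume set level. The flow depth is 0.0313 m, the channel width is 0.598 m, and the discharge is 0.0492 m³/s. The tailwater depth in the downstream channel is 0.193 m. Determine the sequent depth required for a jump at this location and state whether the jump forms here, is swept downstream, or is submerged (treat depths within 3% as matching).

y₂ = 0.195 m; the jump forms here

q = Q/b = 0.0492/0.598 = 0.0823 m²/s; V₁ = q/y₁ = 2.63 m/s. Fr₁ = V₁/√(g·y₁) = 4.74.
Sequent-depth ratio: y₂/y₁ = ½[√(1 + 8Fr₁²) − 1] = ½[√181.0 − 1] = 6.23.
y₂ = 6.23 × 0.0313 = 0.195 m.
Tailwater y_tw = 0.193 m: y_tw ≈ y₂, so the jump forms here.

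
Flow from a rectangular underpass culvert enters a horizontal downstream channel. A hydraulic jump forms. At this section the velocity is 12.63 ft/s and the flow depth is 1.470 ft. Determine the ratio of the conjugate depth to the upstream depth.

y₂/y₁ = 2.144

Fr₁ = V₁/√(g·y₁) = 12.63/√(32.2×1.470) = 1.836.
Bélanger equation: y₂/y₁ = ½[√(1 + 8Fr₁²) − 1] = ½[√27.960 − 1] = 2.144.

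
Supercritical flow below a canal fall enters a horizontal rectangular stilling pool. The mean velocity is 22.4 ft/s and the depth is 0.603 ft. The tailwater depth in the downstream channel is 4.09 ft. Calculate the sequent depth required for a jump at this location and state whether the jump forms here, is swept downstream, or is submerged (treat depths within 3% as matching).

Fr₁ = V₁/√(g·y₁) = 22.4/√(32.2×0.603) = 5.08.
Conjugate-depth relation: y₂/y₁ = ½[√(1 + 8Fr₁²) − 1] = ½[√207.7 − 1] = 6.71.
y₂ = 6.71 × 0.603 = 4.04 ft.
Tailwater y_tw = 4.09 ft: y_tw ≈ y₂, so the jump forms here.

y₂ = 4.04 ft; the jump forms here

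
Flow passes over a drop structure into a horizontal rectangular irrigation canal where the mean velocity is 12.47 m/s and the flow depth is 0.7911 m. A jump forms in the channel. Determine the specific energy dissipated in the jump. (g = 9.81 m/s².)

ΔE = 3.857 m

Fr₁ = V₁/√(g·y₁) = 12.47/√(9.81×0.7911) = 4.476.
Sequent-depth ratio: y₂/y₁ = ½[√(1 + 8Fr₁²) − 1] = ½[√161.30 − 1] = 5.850.
y₂ = 5.850 × 0.7911 = 4.628 m.
Head loss: ΔE = (y₂ − y₁)³/(4y₁y₂) = (4.628 − 0.7911)³/(4×0.7911×4.628) = 56.49/14.64 = 3.857 m.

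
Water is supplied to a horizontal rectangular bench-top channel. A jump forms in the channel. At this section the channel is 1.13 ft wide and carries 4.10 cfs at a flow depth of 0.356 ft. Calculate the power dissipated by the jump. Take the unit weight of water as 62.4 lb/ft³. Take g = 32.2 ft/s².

P = 0.237 hp

q = Q/b = 4.10/1.13 = 3.63 ft²/s; V₁ = q/y₁ = 10.2 ft/s. Fr₁ = V₁/√(g·y₁) = 3.01.
From the momentum equation for a rectangular channel, y₂/y₁ = ½[√(1 + 8Fr₁²) − 1] = ½[√73.49 − 1] = 3.79.
y₂ = 3.79 × 0.356 = 1.35 ft.
Head loss: ΔE = (y₂ − y₁)³/(4y₁y₂) = (1.35 − 0.356)³/(4×0.356×1.35) = 0.976/1.92 = 0.509 ft.
P = γ·Q·ΔE/550 = 62.4 × 4.10 × 0.509 / 550 = 0.237 hp.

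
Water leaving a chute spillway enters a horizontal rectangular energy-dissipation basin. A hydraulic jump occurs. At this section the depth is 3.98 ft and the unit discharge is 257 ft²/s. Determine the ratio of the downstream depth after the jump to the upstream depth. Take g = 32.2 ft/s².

V₁ = q/y₁ = 257/3.98 = 64.6 ft/s. Fr₁ = V₁/√(g·y₁) = 64.6/√(32.2×3.98) = 5.70.
Bélanger equation: y₂/y₁ = ½[√(1 + 8Fr₁²) − 1] = ½[√261.3 − 1] = 7.58.

y₂/y₁ = 7.58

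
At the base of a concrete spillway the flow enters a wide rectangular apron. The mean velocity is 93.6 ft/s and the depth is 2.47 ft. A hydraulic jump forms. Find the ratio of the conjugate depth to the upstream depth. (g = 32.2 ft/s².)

y₂/y₁ = 14.4

Fr₁ = V₁/√(g·y₁) = 93.6/√(32.2×2.47) = 10.5.
From the momentum equation for a rectangular channel, y₂/y₁ = ½[√(1 + 8Fr₁²) − 1] = ½[√882.2 − 1] = 14.4.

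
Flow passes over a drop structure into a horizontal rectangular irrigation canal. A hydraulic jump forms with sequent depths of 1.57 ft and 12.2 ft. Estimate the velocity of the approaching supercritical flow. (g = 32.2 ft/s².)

V₁ = 41.5 ft/s

For a rectangular channel the momentum equation gives q² = ½·g·y₁·y₂·(y₁ + y₂) = ½×32.2×1.57×12.2×13.8 = 4246.
q = √4246 = 65.2 ft²/s.
V₁ = q/y₁ = 65.2/1.57 = 41.5 ft/s.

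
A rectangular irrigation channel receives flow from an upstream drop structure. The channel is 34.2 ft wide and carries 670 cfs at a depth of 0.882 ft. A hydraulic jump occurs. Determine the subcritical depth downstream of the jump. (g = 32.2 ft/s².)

q = Q/b = 670/34.2 = 19.6 ft²/s; V₁ = q/y₁ = 22.2 ft/s. Fr₁ = V₁/√(g·y₁) = 4.17.
By Bélanger, y₂/y₁ = ½[√(1 + 8Fr₁²) − 1] = ½[√140.0 − 1] = 5.42.
y₂ = 5.42 × 0.882 = 4.78 ft.

y₂ = 4.78 ft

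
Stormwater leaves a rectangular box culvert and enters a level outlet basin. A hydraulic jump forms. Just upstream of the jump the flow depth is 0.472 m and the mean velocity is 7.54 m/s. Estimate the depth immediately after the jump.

y₂ = 2.11 m

Fr₁ = V₁/√(g·y₁) = 7.54/√(9.81×0.472) = 3.50.
Sequent-depth ratio: y₂/y₁ = ½[√(1 + 8Fr₁²) − 1] = ½[√99.22 − 1] = 4.48.
y₂ = 4.48 × 0.472 = 2.11 m.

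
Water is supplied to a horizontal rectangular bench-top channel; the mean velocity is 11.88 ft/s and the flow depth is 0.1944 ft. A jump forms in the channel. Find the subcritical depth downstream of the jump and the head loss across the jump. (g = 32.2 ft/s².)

y₂ = 1.212 ft; ΔE = 1.118 ft

Fr₁ = V₁/√(g·y₁) = 11.88/√(32.2×0.1944) = 4.748.
Sequent-depth ratio: y₂/y₁ = ½[√(1 + 8Fr₁²) − 1] = ½[√181.37 − 1] = 6.234.
y₂ = 6.234 × 0.1944 = 1.212 ft.
Head loss: ΔE = (y₂ − y₁)³/(4y₁y₂) = (1.212 − 0.1944)³/(4×0.1944×1.212) = 1.053/0.9423 = 1.118 ft.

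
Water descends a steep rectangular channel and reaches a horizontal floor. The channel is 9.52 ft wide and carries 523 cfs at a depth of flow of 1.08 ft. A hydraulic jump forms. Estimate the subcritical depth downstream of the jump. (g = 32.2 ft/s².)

q = Q/b = 523/9.52 = 54.9 ft²/s; V₁ = q/y₁ = 50.9 ft/s. Fr₁ = V₁/√(g·y₁) = 8.63.
By Bélanger, y₂/y₁ = ½[√(1 + 8Fr₁²) − 1] = ½[√596.2 − 1] = 11.7.
y₂ = 11.7 × 1.08 = 12.6 ft.

y₂ = 12.6 ft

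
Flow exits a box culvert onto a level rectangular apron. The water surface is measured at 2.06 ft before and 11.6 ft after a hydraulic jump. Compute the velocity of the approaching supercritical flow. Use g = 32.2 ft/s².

For a rectangular channel the momentum equation gives q² = ½·g·y₁·y₂·(y₁ + y₂) = ½×32.2×2.06×11.6×13.7 = 5255.
q = √5255 = 72.5 ft²/s.
V₁ = q/y₁ = 72.5/2.06 = 35.2 ft/s.

V₁ = 35.2 ft/s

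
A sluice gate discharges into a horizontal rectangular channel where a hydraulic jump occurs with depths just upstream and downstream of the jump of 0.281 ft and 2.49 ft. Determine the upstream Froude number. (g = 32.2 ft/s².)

For a rectangular channel the momentum equation gives q² = ½·g·y₁·y₂·(y₁ + y₂) = ½×32.2×0.281×2.49×2.77 = 31.2.
q = √31.2 = 5.59 ft²/s.
V₁ = q/y₁ = 19.9 ft/s; Fr₁ = V₁/√(g·y₁) = 6.61.

Fr₁ = 6.61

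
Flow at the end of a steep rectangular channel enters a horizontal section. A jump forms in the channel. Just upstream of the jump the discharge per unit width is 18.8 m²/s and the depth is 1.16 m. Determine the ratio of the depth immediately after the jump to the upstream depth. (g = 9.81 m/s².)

y₂/y₁ = 6.31

V₁ = q/y₁ = 18.8/1.16 = 16.2 m/s. Fr₁ = V₁/√(g·y₁) = 16.2/√(9.81×1.16) = 4.80.
From the momentum equation for a rectangular channel, y₂/y₁ = ½[√(1 + 8Fr₁²) − 1] = ½[√185.7 − 1] = 6.31.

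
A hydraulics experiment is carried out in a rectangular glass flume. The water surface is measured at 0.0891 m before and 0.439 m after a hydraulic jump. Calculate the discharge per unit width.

q = 0.318 m²/s

For a rectangular channel the momentum equation gives q² = ½·g·y₁·y₂·(y₁ + y₂) = ½×9.81×0.0891×0.439×0.528 = 0.101.
q = √0.101 = 0.318 m²/s.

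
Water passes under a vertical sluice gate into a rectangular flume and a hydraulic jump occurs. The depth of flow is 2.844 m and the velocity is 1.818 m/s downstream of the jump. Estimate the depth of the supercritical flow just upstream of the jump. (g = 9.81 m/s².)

Fr₂ = V₂/√(g·y₂) = 1.818/√(9.81×2.844) = 0.3442.
Applying the sequent-depth relation in reverse, y₁/y₂ = ½[√(1 + 8Fr₂²) − 1] = ½[√1.9477 − 1] = 0.1978.
y₁ = 0.1978 × 2.844 = 0.5626 m.

y₁ = 0.5626 m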